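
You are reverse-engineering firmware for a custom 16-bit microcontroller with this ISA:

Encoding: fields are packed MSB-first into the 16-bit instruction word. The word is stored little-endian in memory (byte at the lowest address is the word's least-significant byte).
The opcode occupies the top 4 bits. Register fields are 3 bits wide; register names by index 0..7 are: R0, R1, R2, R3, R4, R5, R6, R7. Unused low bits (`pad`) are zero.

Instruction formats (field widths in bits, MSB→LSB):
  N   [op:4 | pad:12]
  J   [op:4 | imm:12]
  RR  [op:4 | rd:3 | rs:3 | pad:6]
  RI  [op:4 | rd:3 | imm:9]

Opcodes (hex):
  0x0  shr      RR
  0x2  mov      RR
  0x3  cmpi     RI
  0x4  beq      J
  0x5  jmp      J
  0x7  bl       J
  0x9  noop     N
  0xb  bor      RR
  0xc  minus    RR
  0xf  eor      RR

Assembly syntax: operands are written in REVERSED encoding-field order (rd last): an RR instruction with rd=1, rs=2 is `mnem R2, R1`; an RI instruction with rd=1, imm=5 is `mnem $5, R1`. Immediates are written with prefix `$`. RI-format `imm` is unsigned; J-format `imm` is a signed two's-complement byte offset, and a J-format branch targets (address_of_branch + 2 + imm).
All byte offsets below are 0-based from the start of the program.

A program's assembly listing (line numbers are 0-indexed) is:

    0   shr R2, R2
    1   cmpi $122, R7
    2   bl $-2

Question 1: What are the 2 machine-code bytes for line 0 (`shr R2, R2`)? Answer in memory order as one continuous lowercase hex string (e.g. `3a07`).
line 0 (shr): pack op=0x0:4|rd=2:3|rs=2:3|pad=0:6 = 0x0480; little→ 80 04

8004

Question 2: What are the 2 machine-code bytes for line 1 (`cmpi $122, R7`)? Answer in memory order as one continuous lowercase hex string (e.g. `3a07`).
7a3e

line 1 (cmpi): pack op=0x3:4|rd=7:3|imm=122:9 = 0x3e7a; little→ 7a 3e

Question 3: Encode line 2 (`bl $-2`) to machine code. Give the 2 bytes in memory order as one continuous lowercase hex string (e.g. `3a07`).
2. bl fields op=0x7:4|imm=-2:12 → word 7ffeh → fe 7f

fe7f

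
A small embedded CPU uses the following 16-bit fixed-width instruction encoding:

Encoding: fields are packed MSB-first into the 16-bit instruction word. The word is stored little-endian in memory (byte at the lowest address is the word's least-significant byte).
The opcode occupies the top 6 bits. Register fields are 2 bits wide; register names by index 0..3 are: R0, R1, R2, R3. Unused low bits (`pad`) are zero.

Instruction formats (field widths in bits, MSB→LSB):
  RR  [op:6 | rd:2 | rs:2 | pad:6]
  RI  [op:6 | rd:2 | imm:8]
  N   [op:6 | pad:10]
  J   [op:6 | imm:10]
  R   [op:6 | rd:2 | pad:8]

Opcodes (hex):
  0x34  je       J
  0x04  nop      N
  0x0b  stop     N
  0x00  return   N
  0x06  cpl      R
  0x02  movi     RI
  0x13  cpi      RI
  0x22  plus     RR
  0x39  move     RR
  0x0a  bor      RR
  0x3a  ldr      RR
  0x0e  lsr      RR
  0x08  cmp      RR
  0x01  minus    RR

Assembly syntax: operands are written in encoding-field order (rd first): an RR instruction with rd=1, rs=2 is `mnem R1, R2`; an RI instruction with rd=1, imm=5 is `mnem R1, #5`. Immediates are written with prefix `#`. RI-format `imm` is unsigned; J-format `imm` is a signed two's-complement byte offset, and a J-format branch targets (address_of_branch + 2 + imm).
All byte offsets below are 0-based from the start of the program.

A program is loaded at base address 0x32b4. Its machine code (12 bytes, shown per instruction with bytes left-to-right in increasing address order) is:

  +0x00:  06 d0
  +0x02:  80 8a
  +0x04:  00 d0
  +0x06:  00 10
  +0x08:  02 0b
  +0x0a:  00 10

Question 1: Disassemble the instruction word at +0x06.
nop

@+06  little-endian(00 10) = 0x1000
  opcode bits[15:10]=0x4: nop/N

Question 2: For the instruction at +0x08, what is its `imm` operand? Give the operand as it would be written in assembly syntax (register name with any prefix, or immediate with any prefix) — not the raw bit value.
#2

[08] 02 0b → 0x0b02
  top 6b → 0x2 → movi [RI]
  [9:8] rd=3 = R3
  [7:0] imm=2 = #2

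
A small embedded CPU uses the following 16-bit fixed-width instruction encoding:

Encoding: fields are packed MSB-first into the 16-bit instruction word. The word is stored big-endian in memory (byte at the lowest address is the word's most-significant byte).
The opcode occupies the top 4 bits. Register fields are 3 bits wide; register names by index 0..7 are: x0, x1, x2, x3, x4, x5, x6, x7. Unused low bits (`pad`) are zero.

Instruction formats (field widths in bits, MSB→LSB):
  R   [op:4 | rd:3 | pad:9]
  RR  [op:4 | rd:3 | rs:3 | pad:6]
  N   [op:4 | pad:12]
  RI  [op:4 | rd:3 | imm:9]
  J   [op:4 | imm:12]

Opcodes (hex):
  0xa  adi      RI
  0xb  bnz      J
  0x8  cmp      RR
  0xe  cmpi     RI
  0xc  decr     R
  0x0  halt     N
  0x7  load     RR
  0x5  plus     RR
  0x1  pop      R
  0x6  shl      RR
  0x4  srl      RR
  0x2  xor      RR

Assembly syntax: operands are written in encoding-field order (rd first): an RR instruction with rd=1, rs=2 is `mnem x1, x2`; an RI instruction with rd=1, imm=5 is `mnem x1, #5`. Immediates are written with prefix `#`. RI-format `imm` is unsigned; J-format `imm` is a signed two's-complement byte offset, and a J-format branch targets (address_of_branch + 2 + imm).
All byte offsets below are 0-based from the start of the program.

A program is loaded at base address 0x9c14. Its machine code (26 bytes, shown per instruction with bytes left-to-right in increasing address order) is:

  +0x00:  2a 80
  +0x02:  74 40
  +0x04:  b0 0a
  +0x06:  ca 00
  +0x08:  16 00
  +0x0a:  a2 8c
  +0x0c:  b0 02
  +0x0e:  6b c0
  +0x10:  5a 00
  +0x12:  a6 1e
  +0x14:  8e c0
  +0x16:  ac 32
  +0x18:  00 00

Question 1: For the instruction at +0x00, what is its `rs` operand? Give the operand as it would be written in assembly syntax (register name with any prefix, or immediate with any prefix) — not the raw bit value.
x2

@+00  big-endian(2a 80) = 0x2a80
  top 4b → 0x2 → xor [RR]
  [11:9] rd=5 = x5
  [8:6] rs=2 = x2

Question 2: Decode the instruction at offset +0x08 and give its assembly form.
@+08  big-endian(16 00) = 0x1600
  opcode bits[15:12]=0x1: pop/R
  [11:9] rd=3 = x3

pop x3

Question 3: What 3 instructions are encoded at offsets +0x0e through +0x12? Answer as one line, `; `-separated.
shl x5, x7; plus x5, x0; adi x3, #30

@+0e  big-endian(6b c0) = 0x6bc0
  opcode bits[15:12]=0x6: shl/RR
  rd@[11:9]=0x5 ⇒ x5
  rs@[8:6]=0x7 ⇒ x7
@+10  big-endian(5a 00) = 0x5a00
  opcode bits[15:12]=0x5: plus/RR
  rd@[11:9]=0x5 ⇒ x5
  rs@[8:6]=0x0 ⇒ x0
@+12  big-endian(a6 1e) = 0xa61e
  opcode bits[15:12]=0xa: adi/RI
  rd@[11:9]=0x3 ⇒ x3
  imm@[8:0]=0x1e ⇒ #30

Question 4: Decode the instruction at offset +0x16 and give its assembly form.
+0x16: ac 32 ⇒ word 0xac32 (big)
  op=0xac32>>12=0xa ⇒ adi (RI)
  rd@[11:9]=0x6 ⇒ x6
  imm@[8:0]=0x32 ⇒ #50

adi x6, #50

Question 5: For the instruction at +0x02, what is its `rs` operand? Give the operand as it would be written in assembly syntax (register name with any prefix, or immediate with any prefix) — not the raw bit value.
x1

@+02  big-endian(74 40) = 0x7440
  top 4b → 0x7 → load [RR]
  rd@[11:9]=0x2 ⇒ x2
  rs@[8:6]=0x1 ⇒ x1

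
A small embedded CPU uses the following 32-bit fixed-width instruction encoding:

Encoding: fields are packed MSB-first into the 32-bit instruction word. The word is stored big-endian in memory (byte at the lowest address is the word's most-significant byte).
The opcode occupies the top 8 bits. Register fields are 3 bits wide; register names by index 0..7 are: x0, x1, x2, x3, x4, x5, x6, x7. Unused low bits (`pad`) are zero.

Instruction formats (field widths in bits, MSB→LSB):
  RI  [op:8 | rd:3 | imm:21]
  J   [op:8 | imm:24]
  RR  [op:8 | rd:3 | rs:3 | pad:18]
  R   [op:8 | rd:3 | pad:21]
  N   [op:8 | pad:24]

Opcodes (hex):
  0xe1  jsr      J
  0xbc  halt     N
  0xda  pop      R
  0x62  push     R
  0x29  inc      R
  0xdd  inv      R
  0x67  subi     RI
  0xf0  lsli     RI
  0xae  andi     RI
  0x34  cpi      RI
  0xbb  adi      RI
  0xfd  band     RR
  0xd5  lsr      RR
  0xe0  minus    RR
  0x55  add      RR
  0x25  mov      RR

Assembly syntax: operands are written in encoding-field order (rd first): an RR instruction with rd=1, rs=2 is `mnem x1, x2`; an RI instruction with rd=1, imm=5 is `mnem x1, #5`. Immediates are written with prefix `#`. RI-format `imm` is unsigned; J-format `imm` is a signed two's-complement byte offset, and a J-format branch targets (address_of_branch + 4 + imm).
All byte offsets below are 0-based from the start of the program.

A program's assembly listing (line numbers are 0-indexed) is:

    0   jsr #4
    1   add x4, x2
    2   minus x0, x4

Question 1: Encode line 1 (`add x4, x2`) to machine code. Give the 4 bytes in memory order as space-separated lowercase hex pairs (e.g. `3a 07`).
55 88 00 00

1. add fields op=0x55:8|rd=4:3|rs=2:3|pad=0:18 → word 55880000h → 55 88 00 00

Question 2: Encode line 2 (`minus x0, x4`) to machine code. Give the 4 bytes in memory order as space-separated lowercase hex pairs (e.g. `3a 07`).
e0 10 00 00

L2: minus op=0xe0:8|rd=0:3|rs=4:3|pad=0:18 ⇒ 0xe0100000 ⇒ big e0 10 00 00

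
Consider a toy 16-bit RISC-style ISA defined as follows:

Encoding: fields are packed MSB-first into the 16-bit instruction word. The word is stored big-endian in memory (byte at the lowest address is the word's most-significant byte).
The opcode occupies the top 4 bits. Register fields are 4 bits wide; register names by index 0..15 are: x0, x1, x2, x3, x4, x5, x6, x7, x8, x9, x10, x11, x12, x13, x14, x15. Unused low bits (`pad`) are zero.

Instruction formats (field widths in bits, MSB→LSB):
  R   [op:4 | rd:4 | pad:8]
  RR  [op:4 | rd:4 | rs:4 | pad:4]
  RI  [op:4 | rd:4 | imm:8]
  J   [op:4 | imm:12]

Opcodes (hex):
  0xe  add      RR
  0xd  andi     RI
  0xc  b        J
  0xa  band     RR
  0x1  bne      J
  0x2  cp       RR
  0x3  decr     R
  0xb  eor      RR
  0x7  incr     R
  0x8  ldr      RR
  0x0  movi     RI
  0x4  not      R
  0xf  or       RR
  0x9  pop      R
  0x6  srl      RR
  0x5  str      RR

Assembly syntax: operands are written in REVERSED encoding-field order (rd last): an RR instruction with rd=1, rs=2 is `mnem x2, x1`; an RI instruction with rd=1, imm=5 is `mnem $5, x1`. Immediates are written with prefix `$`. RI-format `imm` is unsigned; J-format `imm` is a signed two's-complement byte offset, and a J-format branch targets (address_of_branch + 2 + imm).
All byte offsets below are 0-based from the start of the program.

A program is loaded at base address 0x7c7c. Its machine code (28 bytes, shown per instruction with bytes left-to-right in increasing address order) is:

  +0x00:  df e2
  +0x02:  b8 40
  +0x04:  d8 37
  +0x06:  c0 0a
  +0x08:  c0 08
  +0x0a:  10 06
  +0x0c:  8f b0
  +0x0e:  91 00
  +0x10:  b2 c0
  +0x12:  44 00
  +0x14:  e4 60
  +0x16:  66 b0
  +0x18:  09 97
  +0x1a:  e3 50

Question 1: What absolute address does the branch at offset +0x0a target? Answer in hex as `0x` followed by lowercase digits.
+0x0a: 10 06 ⇒ word 0x1006 (big)
  top 4b → 0x1 → bne [J]
  imm: (w>>0)&0xfff=0x6 → $6
  target = base 0x7c7c + off 0x0a + 2 + imm 6 = 0x7c8e

0x7c8e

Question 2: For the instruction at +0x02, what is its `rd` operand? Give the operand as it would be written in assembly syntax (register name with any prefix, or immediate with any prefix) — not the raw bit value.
x8

+0x02: b8 40 ⇒ word 0xb840 (big)
  top 4b → 0xb → eor [RR]
  rd@[11:8]=0x8 ⇒ x8
  rs@[7:4]=0x4 ⇒ x4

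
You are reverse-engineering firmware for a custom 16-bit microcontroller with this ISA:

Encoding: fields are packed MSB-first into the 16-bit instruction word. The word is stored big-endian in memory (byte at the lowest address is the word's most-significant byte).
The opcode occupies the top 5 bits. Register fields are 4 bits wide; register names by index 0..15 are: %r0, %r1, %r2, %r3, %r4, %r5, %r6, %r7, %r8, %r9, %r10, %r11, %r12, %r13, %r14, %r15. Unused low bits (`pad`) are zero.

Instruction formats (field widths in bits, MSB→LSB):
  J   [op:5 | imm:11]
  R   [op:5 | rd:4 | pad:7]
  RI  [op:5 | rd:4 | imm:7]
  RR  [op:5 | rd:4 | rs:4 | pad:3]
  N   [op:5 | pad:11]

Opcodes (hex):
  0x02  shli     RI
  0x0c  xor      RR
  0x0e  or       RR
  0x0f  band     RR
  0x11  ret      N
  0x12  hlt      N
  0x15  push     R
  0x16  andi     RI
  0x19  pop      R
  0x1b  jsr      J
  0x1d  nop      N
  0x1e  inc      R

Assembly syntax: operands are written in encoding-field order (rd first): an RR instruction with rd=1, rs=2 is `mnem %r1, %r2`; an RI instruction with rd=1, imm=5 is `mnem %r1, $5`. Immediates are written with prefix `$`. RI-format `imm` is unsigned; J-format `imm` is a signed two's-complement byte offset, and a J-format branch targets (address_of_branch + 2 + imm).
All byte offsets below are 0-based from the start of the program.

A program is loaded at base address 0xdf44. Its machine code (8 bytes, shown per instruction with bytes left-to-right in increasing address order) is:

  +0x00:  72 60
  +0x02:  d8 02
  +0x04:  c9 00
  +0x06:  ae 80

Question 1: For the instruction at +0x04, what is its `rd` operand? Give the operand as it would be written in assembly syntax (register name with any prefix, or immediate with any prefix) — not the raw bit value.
+0x04: c9 00 ⇒ word 0xc900 (big)
  top 5b → 0x19 → pop [R]
  rd@[10:7]=0x2 ⇒ %r2

%r2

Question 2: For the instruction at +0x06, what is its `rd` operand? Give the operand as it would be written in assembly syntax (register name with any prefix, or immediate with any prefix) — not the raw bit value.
%r13

[06] ae 80 → 0xae80
  op=0xae80>>11=0x15 ⇒ push (R)
  [10:7] rd=13 = %r13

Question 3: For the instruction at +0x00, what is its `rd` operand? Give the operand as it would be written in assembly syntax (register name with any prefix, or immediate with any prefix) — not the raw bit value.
%r4

+0x00: 72 60 ⇒ word 0x7260 (big)
  op=0x7260>>11=0xe ⇒ or (RR)
  rd@[10:7]=0x4 ⇒ %r4
  rs@[6:3]=0xc ⇒ %r12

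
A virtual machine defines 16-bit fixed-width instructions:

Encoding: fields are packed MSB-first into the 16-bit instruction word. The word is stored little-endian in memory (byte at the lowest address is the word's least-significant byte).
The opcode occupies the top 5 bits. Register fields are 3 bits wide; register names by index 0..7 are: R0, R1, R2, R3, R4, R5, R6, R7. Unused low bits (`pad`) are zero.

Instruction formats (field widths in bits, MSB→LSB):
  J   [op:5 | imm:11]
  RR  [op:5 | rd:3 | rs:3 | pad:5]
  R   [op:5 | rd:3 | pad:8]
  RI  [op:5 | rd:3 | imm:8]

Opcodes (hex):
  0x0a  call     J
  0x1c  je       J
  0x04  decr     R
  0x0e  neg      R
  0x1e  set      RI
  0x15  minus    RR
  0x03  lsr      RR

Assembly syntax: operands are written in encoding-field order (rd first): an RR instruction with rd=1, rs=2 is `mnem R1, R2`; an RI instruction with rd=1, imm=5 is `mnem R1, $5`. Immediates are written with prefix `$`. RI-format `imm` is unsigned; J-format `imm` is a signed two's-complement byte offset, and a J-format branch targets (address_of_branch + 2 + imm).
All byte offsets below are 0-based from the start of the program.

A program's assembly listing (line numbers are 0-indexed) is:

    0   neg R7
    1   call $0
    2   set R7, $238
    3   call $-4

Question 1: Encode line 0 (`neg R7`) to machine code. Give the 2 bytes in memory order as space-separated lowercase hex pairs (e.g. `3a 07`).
00 77

0. neg fields op=0xe:5|rd=7:3|pad=0:8 → word 7700h → 00 77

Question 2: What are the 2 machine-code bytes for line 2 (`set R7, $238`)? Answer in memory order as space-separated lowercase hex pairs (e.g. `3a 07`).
ee f7

2. set fields op=0x1e:5|rd=7:3|imm=238:8 → word f7eeh → ee f7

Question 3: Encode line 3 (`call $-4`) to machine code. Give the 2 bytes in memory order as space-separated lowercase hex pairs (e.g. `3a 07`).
fc 57

line 3 (call): pack op=0xa:5|imm=-4:11 = 0x57fc; little→ fc 57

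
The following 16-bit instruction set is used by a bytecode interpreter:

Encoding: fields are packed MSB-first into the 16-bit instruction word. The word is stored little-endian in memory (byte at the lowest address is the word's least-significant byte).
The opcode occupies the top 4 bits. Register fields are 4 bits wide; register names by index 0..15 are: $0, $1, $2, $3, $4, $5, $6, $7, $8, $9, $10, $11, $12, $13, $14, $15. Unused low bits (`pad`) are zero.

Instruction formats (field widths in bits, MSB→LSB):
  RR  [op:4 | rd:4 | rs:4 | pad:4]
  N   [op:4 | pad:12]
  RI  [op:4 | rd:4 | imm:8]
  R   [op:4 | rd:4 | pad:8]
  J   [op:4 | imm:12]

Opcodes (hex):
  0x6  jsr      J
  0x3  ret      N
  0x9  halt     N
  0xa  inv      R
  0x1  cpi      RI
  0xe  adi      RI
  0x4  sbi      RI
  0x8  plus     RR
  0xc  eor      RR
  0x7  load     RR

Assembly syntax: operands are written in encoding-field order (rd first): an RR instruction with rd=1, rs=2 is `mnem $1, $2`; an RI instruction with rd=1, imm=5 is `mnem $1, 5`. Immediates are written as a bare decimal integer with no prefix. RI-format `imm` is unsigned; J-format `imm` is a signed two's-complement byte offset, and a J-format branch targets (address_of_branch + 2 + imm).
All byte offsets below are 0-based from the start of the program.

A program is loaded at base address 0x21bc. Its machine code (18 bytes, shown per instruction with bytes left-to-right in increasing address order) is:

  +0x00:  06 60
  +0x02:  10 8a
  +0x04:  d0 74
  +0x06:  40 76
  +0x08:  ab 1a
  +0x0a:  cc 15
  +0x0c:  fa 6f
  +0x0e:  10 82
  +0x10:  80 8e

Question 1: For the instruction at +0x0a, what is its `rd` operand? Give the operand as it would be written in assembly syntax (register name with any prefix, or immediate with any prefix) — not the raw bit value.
@+0a  little-endian(cc 15) = 0x15cc
  top 4b → 0x1 → cpi [RI]
  rd: (w>>8)&0xf=0x5 → $5
  imm: (w>>0)&0xff=0xcc → 204

$5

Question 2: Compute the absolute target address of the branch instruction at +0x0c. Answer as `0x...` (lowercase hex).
off 0x0c: read fa 6f as little → 0x6ffa
  top 4b → 0x6 → jsr [J]
  [11:0] imm=4090 (s12→-6) = -6
  target = base 0x21bc + off 0x0c + 2 + imm -6 = 0x21c4

0x21c4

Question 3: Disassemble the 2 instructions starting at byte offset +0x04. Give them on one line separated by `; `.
load $4, $13; load $6, $4

+0x04: d0 74 ⇒ word 0x74d0 (little)
  opcode bits[15:12]=0x7: load/RR
  rd: (w>>8)&0xf=0x4 → $4
  rs: (w>>4)&0xf=0xd → $13
+0x06: 40 76 ⇒ word 0x7640 (little)
  opcode bits[15:12]=0x7: load/RR
  rd: (w>>8)&0xf=0x6 → $6
  rs: (w>>4)&0xf=0x4 → $4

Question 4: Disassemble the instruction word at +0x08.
off 0x08: read ab 1a as little → 0x1aab
  op=0x1aab>>12=0x1 ⇒ cpi (RI)
  rd: (w>>8)&0xf=0xa → $10
  imm: (w>>0)&0xff=0xab → 171

cpi $10, 171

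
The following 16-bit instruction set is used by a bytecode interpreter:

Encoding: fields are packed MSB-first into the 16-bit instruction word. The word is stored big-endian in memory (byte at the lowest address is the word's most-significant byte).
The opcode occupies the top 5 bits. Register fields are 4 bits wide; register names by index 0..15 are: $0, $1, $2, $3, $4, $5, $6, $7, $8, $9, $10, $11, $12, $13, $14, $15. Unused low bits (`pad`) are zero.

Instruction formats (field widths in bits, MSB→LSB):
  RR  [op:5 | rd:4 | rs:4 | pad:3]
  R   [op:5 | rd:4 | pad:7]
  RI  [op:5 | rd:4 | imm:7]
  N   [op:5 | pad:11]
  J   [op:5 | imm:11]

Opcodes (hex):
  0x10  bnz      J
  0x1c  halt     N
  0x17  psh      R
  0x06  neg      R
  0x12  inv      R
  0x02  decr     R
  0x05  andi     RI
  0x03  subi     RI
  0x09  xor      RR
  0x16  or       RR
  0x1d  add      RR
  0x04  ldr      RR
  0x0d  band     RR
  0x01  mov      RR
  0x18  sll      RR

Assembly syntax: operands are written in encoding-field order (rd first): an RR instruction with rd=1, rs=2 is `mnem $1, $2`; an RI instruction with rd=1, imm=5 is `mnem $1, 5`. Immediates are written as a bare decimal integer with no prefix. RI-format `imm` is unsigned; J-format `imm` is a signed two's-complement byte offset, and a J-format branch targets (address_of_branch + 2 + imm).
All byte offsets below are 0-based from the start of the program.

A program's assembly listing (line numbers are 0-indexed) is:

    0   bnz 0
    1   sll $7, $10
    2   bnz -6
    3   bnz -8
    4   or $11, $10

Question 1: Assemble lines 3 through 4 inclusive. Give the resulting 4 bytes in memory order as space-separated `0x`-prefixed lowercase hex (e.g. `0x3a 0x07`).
3. bnz fields op=0x10:5|imm=-8:11 → word 87f8h → 87 f8
4. or fields op=0x16:5|rd=11:4|rs=10:4|pad=0:3 → word b5d0h → b5 d0

0x87 0xf8 0xb5 0xd0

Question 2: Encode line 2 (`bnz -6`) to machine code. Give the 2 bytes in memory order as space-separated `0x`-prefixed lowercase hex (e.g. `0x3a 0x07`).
0x87 0xfa

2. bnz fields op=0x10:5|imm=-6:11 → word 87fah → 87 fa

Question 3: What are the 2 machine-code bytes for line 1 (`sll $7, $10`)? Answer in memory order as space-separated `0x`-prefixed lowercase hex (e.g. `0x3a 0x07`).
1. sll fields op=0x18:5|rd=7:4|rs=10:4|pad=0:3 → word c3d0h → c3 d0

0xc3 0xd0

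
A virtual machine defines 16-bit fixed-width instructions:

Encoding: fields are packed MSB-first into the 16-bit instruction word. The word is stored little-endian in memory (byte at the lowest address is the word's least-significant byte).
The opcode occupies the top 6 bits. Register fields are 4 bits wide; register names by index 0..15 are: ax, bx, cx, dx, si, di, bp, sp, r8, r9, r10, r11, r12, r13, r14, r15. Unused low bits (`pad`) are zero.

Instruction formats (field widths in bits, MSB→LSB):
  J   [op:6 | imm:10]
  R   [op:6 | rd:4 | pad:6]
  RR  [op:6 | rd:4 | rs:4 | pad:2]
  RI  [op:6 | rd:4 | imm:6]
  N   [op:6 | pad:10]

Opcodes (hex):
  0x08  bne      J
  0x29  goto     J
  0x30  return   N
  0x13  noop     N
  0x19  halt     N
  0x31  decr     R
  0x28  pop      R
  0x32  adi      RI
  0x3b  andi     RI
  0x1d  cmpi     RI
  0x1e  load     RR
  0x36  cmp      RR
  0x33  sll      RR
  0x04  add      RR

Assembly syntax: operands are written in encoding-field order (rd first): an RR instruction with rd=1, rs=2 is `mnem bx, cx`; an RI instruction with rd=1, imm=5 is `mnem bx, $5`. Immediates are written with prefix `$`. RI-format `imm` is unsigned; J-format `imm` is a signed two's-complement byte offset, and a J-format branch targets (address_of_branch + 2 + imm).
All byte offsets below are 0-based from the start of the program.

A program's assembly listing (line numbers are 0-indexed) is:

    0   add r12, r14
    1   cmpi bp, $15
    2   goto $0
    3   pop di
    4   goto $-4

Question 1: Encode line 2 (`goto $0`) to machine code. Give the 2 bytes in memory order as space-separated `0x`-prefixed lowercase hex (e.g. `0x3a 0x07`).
0x00 0xa4

L2: goto op=0x29:6|imm=0:10 ⇒ 0xa400 ⇒ little 00 a4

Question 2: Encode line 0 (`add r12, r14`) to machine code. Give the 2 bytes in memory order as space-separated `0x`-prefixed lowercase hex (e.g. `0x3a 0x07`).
L0: add op=0x4:6|rd=12:4|rs=14:4|pad=0:2 ⇒ 0x1338 ⇒ little 38 13

0x38 0x13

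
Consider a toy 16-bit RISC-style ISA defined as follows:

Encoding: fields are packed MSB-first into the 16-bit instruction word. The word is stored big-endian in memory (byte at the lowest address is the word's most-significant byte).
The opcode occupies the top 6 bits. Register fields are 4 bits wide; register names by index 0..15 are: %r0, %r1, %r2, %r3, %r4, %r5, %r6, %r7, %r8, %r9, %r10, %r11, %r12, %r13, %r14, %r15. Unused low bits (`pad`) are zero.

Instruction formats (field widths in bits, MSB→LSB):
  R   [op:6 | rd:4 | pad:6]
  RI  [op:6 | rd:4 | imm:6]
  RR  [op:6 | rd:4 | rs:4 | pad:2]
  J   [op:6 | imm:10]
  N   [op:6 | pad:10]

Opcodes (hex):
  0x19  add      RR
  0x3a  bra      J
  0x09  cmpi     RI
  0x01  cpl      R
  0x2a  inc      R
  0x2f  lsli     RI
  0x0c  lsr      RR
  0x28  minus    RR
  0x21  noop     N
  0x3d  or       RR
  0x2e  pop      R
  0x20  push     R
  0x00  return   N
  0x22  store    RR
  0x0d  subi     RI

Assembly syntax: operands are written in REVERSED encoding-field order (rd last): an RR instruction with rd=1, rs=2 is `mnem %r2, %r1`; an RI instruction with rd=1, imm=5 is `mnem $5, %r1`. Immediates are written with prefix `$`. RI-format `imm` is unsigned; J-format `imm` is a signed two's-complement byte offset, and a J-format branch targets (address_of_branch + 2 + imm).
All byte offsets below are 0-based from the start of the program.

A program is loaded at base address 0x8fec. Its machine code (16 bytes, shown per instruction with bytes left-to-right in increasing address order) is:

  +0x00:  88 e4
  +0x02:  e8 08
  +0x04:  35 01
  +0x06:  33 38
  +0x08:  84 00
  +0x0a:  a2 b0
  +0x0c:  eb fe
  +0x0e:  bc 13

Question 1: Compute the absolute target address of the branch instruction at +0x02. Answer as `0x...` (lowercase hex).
0x8ff8

[02] e8 08 → 0xe808
  opcode bits[15:10]=0x3a: bra/J
  imm: (w>>0)&0x3ff=0x8 → $8
  target = base 0x8fec + off 0x02 + 2 + imm 8 = 0x8ff8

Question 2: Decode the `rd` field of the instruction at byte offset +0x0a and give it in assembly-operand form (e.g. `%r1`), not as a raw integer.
@+0a  big-endian(a2 b0) = 0xa2b0
  opcode bits[15:10]=0x28: minus/RR
  rd@[9:6]=0xa ⇒ %r10
  rs@[5:2]=0xc ⇒ %r12

%r10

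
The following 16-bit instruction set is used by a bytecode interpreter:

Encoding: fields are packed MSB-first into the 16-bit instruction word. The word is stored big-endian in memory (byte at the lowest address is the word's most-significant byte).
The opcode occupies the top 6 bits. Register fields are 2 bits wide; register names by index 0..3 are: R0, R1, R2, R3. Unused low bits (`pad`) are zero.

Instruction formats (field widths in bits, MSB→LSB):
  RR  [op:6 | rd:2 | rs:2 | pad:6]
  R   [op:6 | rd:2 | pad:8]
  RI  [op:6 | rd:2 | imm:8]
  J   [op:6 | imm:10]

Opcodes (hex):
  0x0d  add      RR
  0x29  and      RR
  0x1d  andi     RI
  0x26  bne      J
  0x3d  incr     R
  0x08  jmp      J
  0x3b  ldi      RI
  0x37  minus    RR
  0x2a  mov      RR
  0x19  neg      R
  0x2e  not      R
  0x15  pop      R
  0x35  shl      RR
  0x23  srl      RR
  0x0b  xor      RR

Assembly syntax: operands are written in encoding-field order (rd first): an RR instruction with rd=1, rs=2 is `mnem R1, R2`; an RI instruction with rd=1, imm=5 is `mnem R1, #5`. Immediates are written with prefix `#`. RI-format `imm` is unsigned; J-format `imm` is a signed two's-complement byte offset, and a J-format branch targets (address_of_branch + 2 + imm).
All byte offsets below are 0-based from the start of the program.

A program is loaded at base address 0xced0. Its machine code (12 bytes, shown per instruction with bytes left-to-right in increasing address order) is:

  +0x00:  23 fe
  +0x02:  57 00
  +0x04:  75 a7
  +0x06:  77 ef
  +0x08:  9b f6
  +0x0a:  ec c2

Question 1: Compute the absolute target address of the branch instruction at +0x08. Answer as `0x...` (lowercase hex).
off 0x08: read 9b f6 as big → 0x9bf6
  opcode bits[15:10]=0x26: bne/J
  imm: (w>>0)&0x3ff=0x3f6 (s10→-10) → #-10
  target = base 0xced0 + off 0x08 + 2 + imm -10 = 0xced0

0xced0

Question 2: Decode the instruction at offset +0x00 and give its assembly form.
[00] 23 fe → 0x23fe
  opcode bits[15:10]=0x8: jmp/J
  imm@[9:0]=0x3fe (s10→-2) ⇒ #-2

jmp #-2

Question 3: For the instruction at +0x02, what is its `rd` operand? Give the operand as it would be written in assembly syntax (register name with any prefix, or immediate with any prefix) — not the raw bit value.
+0x02: 57 00 ⇒ word 0x5700 (big)
  top 6b → 0x15 → pop [R]
  [9:8] rd=3 = R3

R3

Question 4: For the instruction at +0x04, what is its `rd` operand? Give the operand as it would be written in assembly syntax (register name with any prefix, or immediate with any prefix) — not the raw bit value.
R1

@+04  big-endian(75 a7) = 0x75a7
  top 6b → 0x1d → andi [RI]
  rd@[9:8]=0x1 ⇒ R1
  imm@[7:0]=0xa7 ⇒ #167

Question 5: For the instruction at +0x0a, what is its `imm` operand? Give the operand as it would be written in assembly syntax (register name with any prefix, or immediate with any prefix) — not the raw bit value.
#194

off 0x0a: read ec c2 as big → 0xecc2
  opcode bits[15:10]=0x3b: ldi/RI
  rd@[9:8]=0x0 ⇒ R0
  imm@[7:0]=0xc2 ⇒ #194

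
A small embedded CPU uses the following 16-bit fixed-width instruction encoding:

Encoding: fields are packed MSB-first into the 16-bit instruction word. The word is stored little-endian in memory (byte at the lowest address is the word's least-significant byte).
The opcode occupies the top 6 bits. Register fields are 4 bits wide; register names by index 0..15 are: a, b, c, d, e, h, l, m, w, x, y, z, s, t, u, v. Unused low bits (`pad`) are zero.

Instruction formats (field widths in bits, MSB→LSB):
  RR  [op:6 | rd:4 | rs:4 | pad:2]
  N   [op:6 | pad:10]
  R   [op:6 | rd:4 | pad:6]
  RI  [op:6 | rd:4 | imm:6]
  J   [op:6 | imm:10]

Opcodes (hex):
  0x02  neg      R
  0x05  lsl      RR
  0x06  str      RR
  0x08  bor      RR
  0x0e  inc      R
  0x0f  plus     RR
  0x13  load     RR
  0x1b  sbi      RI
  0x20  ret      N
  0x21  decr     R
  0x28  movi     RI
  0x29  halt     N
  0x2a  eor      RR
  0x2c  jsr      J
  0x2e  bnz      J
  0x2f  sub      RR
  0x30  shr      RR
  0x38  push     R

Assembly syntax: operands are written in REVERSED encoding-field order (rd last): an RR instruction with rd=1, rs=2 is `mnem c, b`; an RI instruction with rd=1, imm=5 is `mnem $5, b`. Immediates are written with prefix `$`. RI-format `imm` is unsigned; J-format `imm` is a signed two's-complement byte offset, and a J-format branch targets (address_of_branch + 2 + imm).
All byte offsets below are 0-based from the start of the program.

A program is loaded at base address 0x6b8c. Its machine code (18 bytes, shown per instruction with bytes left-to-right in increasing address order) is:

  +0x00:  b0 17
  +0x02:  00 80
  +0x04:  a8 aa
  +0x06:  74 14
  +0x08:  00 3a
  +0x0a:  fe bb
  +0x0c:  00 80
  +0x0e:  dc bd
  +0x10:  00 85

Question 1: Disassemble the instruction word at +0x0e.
sub m, m

[0e] dc bd → 0xbddc
  op=0xbddc>>10=0x2f ⇒ sub (RR)
  rd: (w>>6)&0xf=0x7 → m
  rs: (w>>2)&0xf=0x7 → m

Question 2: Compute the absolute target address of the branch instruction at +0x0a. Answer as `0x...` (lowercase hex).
off 0x0a: read fe bb as little → 0xbbfe
  opcode bits[15:10]=0x2e: bnz/J
  [9:0] imm=1022 (s10→-2) = $-2
  target = base 0x6b8c + off 0x0a + 2 + imm -2 = 0x6b96

0x6b96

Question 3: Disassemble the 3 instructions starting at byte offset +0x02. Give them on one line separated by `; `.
+0x02: 00 80 ⇒ word 0x8000 (little)
  opcode bits[15:10]=0x20: ret/N
+0x04: a8 aa ⇒ word 0xaaa8 (little)
  opcode bits[15:10]=0x2a: eor/RR
  rd: (w>>6)&0xf=0xa → y
  rs: (w>>2)&0xf=0xa → y
+0x06: 74 14 ⇒ word 0x1474 (little)
  opcode bits[15:10]=0x5: lsl/RR
  rd: (w>>6)&0xf=0x1 → b
  rs: (w>>2)&0xf=0xd → t

ret; eor y, y; lsl t, b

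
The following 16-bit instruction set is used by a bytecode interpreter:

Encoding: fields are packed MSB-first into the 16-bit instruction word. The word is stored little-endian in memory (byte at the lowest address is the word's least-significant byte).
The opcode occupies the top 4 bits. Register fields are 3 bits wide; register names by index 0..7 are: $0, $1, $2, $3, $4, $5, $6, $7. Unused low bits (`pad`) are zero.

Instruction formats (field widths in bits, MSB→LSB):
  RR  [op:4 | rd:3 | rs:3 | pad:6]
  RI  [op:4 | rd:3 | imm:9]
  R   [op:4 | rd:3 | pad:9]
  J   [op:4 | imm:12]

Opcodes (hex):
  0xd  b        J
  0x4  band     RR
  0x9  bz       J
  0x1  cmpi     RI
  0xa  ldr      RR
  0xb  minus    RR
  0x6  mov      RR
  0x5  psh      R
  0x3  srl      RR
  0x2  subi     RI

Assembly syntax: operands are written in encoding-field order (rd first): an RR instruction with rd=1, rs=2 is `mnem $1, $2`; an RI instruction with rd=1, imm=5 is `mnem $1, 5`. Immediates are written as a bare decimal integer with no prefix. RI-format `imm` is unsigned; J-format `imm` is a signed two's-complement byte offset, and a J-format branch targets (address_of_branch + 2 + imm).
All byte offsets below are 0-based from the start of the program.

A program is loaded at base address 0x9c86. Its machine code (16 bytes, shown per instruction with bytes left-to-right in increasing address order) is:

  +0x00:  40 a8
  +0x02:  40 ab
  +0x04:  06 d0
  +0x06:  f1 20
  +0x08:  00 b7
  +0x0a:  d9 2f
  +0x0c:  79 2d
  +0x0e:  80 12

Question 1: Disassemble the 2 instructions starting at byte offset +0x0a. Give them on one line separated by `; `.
@+0a  little-endian(d9 2f) = 0x2fd9
  top 4b → 0x2 → subi [RI]
  [11:9] rd=7 = $7
  [8:0] imm=473 = 473
@+0c  little-endian(79 2d) = 0x2d79
  top 4b → 0x2 → subi [RI]
  [11:9] rd=6 = $6
  [8:0] imm=377 = 377

subi $7, 473; subi $6, 377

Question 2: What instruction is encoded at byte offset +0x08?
minus $3, $4

off 0x08: read 00 b7 as little → 0xb700
  opcode bits[15:12]=0xb: minus/RR
  rd@[11:9]=0x3 ⇒ $3
  rs@[8:6]=0x4 ⇒ $4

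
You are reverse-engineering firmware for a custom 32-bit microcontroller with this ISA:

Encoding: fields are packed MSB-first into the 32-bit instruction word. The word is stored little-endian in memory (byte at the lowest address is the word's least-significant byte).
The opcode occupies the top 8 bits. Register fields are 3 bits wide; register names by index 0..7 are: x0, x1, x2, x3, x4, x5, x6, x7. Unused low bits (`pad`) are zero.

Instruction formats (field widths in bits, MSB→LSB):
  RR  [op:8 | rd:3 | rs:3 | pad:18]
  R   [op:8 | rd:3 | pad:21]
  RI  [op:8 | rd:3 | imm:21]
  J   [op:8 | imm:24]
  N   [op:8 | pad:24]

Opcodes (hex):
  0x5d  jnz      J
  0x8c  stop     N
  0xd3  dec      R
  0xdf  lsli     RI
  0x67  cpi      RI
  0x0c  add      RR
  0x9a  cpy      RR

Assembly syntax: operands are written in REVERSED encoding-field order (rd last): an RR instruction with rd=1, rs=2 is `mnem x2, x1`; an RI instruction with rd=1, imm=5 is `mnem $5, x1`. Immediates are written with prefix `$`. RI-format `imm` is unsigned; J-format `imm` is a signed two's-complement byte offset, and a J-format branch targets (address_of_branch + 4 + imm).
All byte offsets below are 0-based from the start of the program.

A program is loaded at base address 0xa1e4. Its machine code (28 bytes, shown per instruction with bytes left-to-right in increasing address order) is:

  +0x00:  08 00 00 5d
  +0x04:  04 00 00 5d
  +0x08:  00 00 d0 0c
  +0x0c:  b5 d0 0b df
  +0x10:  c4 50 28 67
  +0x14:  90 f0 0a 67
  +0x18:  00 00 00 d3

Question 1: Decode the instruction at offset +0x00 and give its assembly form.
[00] 08 00 00 5d → 0x5d000008
  op=0x5d000008>>24=0x5d ⇒ jnz (J)
  imm: (w>>0)&0xffffff=0x8 → $8

jnz $8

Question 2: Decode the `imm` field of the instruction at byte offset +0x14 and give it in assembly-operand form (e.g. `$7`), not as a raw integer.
$716944

[14] 90 f0 0a 67 → 0x670af090
  op=0x670af090>>24=0x67 ⇒ cpi (RI)
  rd@[23:21]=0x0 ⇒ x0
  imm@[20:0]=0xaf090 ⇒ $716944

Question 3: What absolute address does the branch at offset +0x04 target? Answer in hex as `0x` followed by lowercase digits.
0xa1f0

[04] 04 00 00 5d → 0x5d000004
  top 8b → 0x5d → jnz [J]
  imm@[23:0]=0x4 ⇒ $4
  target = base 0xa1e4 + off 0x04 + 4 + imm 4 = 0xa1f0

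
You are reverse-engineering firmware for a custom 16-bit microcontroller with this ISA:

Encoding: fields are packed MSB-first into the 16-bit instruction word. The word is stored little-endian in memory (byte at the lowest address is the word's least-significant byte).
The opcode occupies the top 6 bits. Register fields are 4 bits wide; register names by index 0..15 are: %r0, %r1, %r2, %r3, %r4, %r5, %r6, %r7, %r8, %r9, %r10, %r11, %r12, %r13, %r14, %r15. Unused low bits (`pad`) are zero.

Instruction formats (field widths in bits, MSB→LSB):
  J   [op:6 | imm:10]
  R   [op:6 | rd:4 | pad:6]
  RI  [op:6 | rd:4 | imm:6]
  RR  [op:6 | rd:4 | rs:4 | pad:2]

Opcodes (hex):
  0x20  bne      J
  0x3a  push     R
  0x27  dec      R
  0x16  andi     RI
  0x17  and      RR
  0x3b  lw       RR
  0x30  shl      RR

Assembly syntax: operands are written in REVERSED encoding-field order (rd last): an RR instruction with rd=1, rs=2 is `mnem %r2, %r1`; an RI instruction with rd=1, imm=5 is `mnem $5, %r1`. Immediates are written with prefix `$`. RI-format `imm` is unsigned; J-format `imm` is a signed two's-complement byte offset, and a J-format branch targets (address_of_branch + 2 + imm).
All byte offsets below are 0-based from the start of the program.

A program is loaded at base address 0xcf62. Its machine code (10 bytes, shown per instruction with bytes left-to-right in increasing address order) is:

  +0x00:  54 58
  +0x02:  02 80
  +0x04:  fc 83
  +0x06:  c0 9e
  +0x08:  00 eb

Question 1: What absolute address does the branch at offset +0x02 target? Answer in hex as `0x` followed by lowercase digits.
0xcf68

off 0x02: read 02 80 as little → 0x8002
  opcode bits[15:10]=0x20: bne/J
  imm: (w>>0)&0x3ff=0x2 → $2
  target = base 0xcf62 + off 0x02 + 2 + imm 2 = 0xcf68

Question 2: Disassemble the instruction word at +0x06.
[06] c0 9e → 0x9ec0
  op=0x9ec0>>10=0x27 ⇒ dec (R)
  rd: (w>>6)&0xf=0xb → %r11

dec %r11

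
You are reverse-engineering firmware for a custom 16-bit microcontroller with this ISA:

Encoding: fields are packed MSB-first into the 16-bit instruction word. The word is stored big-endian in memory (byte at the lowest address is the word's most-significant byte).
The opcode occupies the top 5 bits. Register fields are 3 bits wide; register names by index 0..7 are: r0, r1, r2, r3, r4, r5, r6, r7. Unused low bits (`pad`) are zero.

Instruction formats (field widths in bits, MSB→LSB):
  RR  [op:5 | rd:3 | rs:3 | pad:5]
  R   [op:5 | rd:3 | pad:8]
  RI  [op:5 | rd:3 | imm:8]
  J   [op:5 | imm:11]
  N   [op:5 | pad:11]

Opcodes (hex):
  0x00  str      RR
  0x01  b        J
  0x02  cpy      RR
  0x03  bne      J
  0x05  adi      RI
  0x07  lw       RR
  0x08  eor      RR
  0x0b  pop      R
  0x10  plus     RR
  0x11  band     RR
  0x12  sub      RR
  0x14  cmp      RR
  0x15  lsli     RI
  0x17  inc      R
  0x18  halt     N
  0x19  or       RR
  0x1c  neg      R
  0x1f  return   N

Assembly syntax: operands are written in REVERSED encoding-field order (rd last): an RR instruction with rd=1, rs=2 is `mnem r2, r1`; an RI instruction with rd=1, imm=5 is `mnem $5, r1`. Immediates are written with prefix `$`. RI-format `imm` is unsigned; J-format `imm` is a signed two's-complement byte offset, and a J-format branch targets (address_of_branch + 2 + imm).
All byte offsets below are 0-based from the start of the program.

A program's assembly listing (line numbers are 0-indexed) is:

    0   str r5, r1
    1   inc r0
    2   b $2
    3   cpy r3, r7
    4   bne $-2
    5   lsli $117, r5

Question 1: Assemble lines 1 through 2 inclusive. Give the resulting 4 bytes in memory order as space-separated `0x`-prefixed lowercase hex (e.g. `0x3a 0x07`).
0xb8 0x00 0x08 0x02

1. inc fields op=0x17:5|rd=0:3|pad=0:8 → word b800h → b8 00
2. b fields op=0x1:5|imm=2:11 → word 0802h → 08 02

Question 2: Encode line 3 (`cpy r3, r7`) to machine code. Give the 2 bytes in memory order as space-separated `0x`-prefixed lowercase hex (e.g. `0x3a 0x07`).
3. cpy fields op=0x2:5|rd=7:3|rs=3:3|pad=0:5 → word 1760h → 17 60

0x17 0x60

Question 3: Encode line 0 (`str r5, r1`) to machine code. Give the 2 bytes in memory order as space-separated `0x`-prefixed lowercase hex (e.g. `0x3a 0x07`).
0x01 0xa0

L0: str op=0x0:5|rd=1:3|rs=5:3|pad=0:5 ⇒ 0x01a0 ⇒ big 01 a0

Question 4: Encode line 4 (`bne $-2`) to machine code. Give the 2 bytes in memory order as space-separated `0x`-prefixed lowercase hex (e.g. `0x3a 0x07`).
4. bne fields op=0x3:5|imm=-2:11 → word 1ffeh → 1f fe

0x1f 0xfe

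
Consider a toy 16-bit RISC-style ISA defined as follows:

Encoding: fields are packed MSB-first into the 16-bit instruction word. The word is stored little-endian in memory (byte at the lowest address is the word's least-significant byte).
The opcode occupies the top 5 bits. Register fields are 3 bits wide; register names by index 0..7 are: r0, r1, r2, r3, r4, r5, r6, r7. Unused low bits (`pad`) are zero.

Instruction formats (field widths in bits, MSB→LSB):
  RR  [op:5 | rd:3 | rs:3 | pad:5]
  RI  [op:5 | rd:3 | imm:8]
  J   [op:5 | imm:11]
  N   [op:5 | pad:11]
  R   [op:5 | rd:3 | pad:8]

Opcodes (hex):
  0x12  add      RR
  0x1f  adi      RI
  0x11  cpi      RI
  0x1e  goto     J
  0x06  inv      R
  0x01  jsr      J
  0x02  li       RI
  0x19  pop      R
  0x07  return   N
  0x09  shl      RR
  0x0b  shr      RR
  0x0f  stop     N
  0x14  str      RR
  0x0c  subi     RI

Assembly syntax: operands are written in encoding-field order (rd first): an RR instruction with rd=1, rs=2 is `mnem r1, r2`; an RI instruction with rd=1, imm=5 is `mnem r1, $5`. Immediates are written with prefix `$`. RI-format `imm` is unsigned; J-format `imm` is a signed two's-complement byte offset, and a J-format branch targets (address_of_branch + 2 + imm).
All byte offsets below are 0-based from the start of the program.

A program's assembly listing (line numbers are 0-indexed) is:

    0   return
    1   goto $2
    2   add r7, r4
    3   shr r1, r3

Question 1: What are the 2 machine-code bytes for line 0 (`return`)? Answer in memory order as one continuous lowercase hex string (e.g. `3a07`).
0038

line 0 (return): pack op=0x7:5|pad=0:11 = 0x3800; little→ 00 38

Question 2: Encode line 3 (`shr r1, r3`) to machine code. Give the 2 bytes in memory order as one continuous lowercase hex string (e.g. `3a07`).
6059

L3: shr op=0xb:5|rd=1:3|rs=3:3|pad=0:5 ⇒ 0x5960 ⇒ little 60 59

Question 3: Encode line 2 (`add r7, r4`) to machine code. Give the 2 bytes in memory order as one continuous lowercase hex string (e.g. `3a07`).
2. add fields op=0x12:5|rd=7:3|rs=4:3|pad=0:5 → word 9780h → 80 97

8097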